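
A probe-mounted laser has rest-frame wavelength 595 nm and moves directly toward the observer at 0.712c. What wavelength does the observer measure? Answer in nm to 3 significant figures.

Relativistic Doppler: λ_obs = λ_src √((1−β)/(1+β))
= 595 × √(0.28800/1.7120) = 595 × 0.41015 = 244 nm

λ_obs ≈ 244 nm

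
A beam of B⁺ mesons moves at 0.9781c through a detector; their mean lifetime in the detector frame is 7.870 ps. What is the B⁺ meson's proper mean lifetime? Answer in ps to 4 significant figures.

γ = 1/√(1 − 0.9781²) = 4.80456
Proper time: τ₀ = Δt/γ = 7.870/4.80456 = 1.638 ps

τ₀ ≈ 1.638 ps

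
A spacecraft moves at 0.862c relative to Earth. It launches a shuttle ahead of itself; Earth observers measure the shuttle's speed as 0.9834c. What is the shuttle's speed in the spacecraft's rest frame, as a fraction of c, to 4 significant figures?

Inverse velocity addition: u' = (u − v)/(1 − uv/c²)
= (0.9834 − 0.862)/(1 − 0.9834×0.862) = 0.1214/0.152309 = 0.7971

u' ≈ 0.7971c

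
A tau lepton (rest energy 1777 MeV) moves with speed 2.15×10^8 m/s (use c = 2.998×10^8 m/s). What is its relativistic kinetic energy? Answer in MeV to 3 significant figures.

β = v/c = 2.15×10^8 / 2.998×10^8 = 0.71714
γ = 1/√(1 − 0.71714²) = 1.4349
K = (γ − 1)m₀c² = (1.4349 − 1) × 1777 MeV = 0.43488 × 1777 MeV = 773 MeV

K ≈ 773 MeV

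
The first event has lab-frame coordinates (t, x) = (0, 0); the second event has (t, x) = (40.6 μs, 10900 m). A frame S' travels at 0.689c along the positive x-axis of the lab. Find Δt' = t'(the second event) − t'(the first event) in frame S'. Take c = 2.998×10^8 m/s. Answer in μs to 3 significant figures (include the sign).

Δt' ≈ 21.5 μs

γ = 1/√(1 − 0.689²) = 1.3798
Δt' = γ(Δt − vΔx/c²) = 1.3798 × (40.6 μs − 0.689×10900 m / (2.998×10^8 m/s))
= 1.3798 × (15.550 μs) = 21.5 μs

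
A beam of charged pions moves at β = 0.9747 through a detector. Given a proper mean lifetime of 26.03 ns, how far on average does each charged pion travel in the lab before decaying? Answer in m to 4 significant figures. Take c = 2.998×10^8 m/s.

d ≈ 34.03 m

γ = 1/√(1 − 0.9747²) = 4.47393
Dilated lifetime: Δt = γτ₀ = 4.47393 × 26.03 ns = 116.456 ns
d = vΔt = 0.9747c × 116.456 ns = 2.92215×10^8 m/s × 1.16456×10^-7 s = 34.03 m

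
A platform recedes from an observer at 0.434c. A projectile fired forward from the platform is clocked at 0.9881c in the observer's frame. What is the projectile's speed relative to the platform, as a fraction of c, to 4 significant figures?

u' ≈ 0.9701c

Inverse velocity addition: u' = (u − v)/(1 − uv/c²)
= (0.9881 − 0.434)/(1 − 0.9881×0.434) = 0.5541/0.571165 = 0.9701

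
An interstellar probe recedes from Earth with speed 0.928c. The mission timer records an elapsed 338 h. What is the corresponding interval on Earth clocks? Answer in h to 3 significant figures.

Δt ≈ 907 h

γ = 1/√(1 − 0.928²) = 2.6840
Time dilation: Δt = γτ₀ = 2.6840 × 338 h = 907 h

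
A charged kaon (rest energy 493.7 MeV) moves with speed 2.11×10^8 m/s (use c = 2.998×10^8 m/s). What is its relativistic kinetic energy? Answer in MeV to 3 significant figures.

K ≈ 201 MeV

β = v/c = 2.11×10^8 / 2.998×10^8 = 0.70380
γ = 1/√(1 − 0.70380²) = 1.4077
K = (γ − 1)m₀c² = (1.4077 − 1) × 493.7 MeV = 0.40767 × 493.7 MeV = 201 MeV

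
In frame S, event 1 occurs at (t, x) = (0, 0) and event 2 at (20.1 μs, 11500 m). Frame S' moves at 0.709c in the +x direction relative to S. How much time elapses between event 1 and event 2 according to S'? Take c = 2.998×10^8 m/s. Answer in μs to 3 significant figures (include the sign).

Δt' ≈ -10.1 μs

γ = 1/√(1 − 0.709²) = 1.4180
Δt' = γ(Δt − vΔx/c²) = 1.4180 × (20.1 μs − 0.709×11500 m / (2.998×10^8 m/s))
= 1.4180 × (-7.0965 μs) = -10.1 μs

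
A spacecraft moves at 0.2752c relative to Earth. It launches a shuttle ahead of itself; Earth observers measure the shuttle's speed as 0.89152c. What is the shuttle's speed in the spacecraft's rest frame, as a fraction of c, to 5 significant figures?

u' ≈ 0.81669c

Inverse velocity addition: u' = (u − v)/(1 − uv/c²)
= (0.89152 − 0.2752)/(1 − 0.89152×0.2752) = 0.61632/0.7546537 = 0.81669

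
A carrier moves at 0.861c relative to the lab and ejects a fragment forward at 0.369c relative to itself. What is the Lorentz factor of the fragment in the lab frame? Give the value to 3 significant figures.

u_lab = (0.369 + 0.861)/(1 + 0.369×0.861) = 1.230/1.31771 = 0.933438
γ = 1/√(1 − 0.933438²) = 2.79

γ ≈ 2.79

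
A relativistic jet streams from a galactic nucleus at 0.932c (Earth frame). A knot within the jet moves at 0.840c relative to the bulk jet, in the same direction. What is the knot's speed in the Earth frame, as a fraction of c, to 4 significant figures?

Relativistic velocity addition: u = (u' + v)/(1 + u'v/c²)
= (0.840 + 0.932)/(1 + 0.840×0.932) = 1.772/1.78288 = 0.9939

u ≈ 0.9939c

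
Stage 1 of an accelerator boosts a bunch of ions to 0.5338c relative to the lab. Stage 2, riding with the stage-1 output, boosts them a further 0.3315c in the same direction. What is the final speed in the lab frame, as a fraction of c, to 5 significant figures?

Compose boost 2: (0.3315 + 0.5338)/(1 + 0.3315×0.5338) = 0.86530/1.176955 = 0.73520

u ≈ 0.73520c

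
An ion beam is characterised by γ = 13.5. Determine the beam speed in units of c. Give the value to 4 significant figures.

β = √(1 − 1/γ²) = √(1 − 1/13.5²) = √(0.994513) = 0.9973

β ≈ 0.9973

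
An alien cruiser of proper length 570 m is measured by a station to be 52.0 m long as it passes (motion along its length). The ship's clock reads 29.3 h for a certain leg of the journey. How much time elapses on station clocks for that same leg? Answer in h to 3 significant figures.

Δt ≈ 321 h

Length contraction ⇒ γ = L₀/L = 570/52.0 = 10.962
Time dilation: Δt = γτ₀ = 10.962 × 29.3 h = 321 h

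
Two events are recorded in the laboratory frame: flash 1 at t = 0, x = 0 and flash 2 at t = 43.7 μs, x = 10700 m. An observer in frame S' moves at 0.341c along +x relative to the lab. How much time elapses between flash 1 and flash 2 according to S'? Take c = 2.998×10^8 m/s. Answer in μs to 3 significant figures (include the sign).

Δt' ≈ 33.5 μs

γ = 1/√(1 − 0.341²) = 1.0638
Δt' = γ(Δt − vΔx/c²) = 1.0638 × (43.7 μs − 0.341×10700 m / (2.998×10^8 m/s))
= 1.0638 × (31.530 μs) = 33.5 μs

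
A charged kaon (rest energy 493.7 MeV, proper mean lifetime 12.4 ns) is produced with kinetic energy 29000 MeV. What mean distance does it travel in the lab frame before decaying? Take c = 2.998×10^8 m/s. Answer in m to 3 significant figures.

γ = 1 + K/(m₀c²) = 1 + 29000/493.7 = 59.740
β = √(1 − 1/γ²) = 0.99986
Dilated lifetime: γτ₀ = 59.740 × 12.4 ns = 740.78 ns
d = βc·γτ₀ = 0.99986 × (2.998×10^8 m/s) × 7.4078×10^-7 s = 222 m

d ≈ 222 m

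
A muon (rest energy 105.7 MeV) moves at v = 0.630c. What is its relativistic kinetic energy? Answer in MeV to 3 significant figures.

K ≈ 30.4 MeV

γ = 1/√(1 − 0.630²) = 1.2877
K = (γ − 1)m₀c² = (1.2877 − 1) × 105.7 MeV = 0.28767 × 105.7 MeV = 30.4 MeV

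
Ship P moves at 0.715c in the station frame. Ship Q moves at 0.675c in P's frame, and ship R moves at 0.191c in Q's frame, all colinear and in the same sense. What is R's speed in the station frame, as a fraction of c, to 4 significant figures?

Compose boost 2: (0.675 + 0.715)/(1 + 0.675×0.715) = 1.390/1.48263 = 0.937526
Compose boost 3: (0.191 + 0.937526)/(1 + 0.191×0.937526) = 1.12853/1.17907 = 0.9571

u ≈ 0.9571c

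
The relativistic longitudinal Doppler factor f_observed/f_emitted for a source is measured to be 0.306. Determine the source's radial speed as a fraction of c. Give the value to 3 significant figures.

f_obs/f_src = √((1−β)/(1+β)) = 0.306  ⇒  (1−β)/(1+β) = 0.093636
β = |1 − D²|/(1 + D²) = |1 − 0.093636|/(1 + 0.093636) = 0.829

β ≈ 0.829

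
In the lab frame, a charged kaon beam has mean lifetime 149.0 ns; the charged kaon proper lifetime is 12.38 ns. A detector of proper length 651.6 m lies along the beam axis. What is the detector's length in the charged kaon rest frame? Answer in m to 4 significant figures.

L ≈ 54.14 m

Time dilation ⇒ γ = Δt/τ₀ = 149.0/12.38 = 12.0355
Length contraction: L = L₀/γ = 651.6/12.0355 = 54.14 m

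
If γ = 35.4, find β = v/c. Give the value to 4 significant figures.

β ≈ 0.9996

β = √(1 − 1/γ²) = √(1 − 1/35.4²) = √(0.999202) = 0.9996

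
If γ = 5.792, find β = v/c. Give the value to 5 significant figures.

β = √(1 − 1/γ²) = √(1 − 1/5.792²) = √(0.9701913) = 0.98498

β ≈ 0.98498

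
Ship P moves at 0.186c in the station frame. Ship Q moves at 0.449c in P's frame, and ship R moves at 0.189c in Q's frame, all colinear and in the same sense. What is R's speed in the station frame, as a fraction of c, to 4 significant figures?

Compose boost 2: (0.449 + 0.186)/(1 + 0.449×0.186) = 0.6350/1.08351 = 0.586056
Compose boost 3: (0.189 + 0.586056)/(1 + 0.189×0.586056) = 0.775056/1.11076 = 0.6978

u ≈ 0.6978c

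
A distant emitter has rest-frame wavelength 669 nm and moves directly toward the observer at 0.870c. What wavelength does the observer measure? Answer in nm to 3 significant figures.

Relativistic Doppler: λ_obs = λ_src √((1−β)/(1+β))
= 669 × √(0.13000/1.8700) = 669 × 0.26366 = 176 nm

λ_obs ≈ 176 nm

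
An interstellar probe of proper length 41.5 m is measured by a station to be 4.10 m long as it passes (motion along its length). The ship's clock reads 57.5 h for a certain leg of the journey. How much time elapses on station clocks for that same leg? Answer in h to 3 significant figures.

Δt ≈ 582 h

Length contraction ⇒ γ = L₀/L = 41.5/4.10 = 10.122
Time dilation: Δt = γτ₀ = 10.122 × 57.5 h = 582 h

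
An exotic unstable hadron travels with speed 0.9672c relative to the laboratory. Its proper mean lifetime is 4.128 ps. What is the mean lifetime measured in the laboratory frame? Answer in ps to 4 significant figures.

γ = 1/√(1 − 0.9672²) = 3.93676
Time dilation: Δt = γτ₀ = 3.93676 × 4.128 ps = 16.25 ps

Δt ≈ 16.25 ps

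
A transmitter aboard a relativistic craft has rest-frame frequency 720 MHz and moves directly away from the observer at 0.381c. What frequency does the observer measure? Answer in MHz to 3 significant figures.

Relativistic Doppler: f_obs = f_src √((1−β)/(1+β))
= 720 × √(0.61900/1.3810) = 720 × 0.66950 = 482 MHz

f_obs ≈ 482 MHz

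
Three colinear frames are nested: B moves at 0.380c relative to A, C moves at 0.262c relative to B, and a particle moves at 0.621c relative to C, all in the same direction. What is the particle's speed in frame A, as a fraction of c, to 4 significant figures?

Compose boost 2: (0.262 + 0.380)/(1 + 0.262×0.380) = 0.6420/1.09956 = 0.583870
Compose boost 3: (0.621 + 0.583870)/(1 + 0.621×0.583870) = 1.20487/1.36258 = 0.8843

u ≈ 0.8843c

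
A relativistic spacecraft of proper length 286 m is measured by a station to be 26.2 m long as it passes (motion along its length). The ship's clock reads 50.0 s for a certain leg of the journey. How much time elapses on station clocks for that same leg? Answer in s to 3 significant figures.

Length contraction ⇒ γ = L₀/L = 286/26.2 = 10.916
Time dilation: Δt = γτ₀ = 10.916 × 50.0 s = 546 s

Δt ≈ 546 s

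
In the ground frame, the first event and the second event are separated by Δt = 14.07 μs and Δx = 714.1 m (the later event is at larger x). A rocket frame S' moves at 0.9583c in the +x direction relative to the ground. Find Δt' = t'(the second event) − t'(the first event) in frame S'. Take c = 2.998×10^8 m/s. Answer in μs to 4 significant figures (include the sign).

Δt' ≈ 41.25 μs

γ = 1/√(1 − 0.9583²) = 3.49939
Δt' = γ(Δt − vΔx/c²) = 3.49939 × (14.07 μs − 0.9583×714.1 m / (2.998×10^8 m/s))
= 3.49939 × (11.7874 μs) = 41.25 μs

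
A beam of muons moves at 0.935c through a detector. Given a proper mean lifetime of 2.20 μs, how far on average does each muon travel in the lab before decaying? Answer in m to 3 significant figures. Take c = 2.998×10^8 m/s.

γ = 1/√(1 − 0.935²) = 2.8197
Dilated lifetime: Δt = γτ₀ = 2.8197 × 2.20 μs = 6.2033 μs
d = vΔt = 0.935c × 6.2033 μs = 2.8031×10^8 m/s × 6.2033×10^-6 s = 1740 m

d ≈ 1740 m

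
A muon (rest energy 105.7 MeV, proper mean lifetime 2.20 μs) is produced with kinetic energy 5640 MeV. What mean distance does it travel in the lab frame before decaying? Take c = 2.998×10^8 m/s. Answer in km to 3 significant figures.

γ = 1 + K/(m₀c²) = 1 + 5640/105.7 = 54.359
β = √(1 − 1/γ²) = 0.99983
Dilated lifetime: γτ₀ = 54.359 × 2.20 μs = 119.59 μs
d = βc·γτ₀ = 0.99983 × (2.998×10^8 m/s) × 0.00011959 s = 35.8 km

d ≈ 35.8 km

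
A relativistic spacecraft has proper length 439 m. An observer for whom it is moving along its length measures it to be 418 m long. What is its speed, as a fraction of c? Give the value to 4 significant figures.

γ = L₀/L = 439/418 = 1.05024
β = √(1 − 1/γ²) = 0.3056

β ≈ 0.3056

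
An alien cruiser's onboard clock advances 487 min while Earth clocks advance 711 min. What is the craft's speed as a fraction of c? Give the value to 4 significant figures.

β ≈ 0.7286

γ = Δt/τ₀ = 711/487 = 1.45996
β = √(1 − 1/γ²) = √(1 − 1/1.45996²) = 0.7286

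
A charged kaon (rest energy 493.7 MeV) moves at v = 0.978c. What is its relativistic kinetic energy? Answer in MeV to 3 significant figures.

K ≈ 1870 MeV

γ = 1/√(1 − 0.978²) = 4.7938
K = (γ − 1)m₀c² = (4.7938 − 1) × 493.7 MeV = 3.7938 × 493.7 MeV = 1870 MeV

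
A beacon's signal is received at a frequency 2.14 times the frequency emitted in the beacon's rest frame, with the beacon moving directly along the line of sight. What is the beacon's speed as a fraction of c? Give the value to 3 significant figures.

β ≈ 0.642

f_obs/f_src = √((1+β)/(1−β)) = 2.14  ⇒  (1+β)/(1−β) = 4.5796
β = |1 − D²|/(1 + D²) = |1 − 4.5796|/(1 + 4.5796) = 0.642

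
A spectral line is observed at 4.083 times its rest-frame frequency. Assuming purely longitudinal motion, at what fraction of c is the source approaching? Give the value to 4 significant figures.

β ≈ 0.8868

f_obs/f_src = √((1+β)/(1−β)) = 4.083  ⇒  (1+β)/(1−β) = 16.6709
β = |1 − D²|/(1 + D²) = |1 − 16.6709|/(1 + 16.6709) = 0.8868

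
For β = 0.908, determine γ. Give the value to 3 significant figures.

γ ≈ 2.39

γ = 1/√(1 − β²) = 1/√(1 − 0.908²) = 1/√(0.17554) = 2.39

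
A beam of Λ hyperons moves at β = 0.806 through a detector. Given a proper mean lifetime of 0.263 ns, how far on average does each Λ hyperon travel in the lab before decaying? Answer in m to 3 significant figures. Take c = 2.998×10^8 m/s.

γ = 1/√(1 − 0.806²) = 1.6894
Dilated lifetime: Δt = γτ₀ = 1.6894 × 0.263 ns = 0.44432 ns
d = vΔt = 0.806c × 0.44432 ns = 2.4164×10^8 m/s × 4.4432×10^-10 s = 0.107 m

d ≈ 0.107 m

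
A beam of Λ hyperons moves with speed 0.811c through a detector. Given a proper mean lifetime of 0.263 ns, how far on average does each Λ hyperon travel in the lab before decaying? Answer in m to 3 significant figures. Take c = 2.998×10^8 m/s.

d ≈ 0.109 m

γ = 1/√(1 − 0.811²) = 1.7093
Dilated lifetime: Δt = γτ₀ = 1.7093 × 0.263 ns = 0.44954 ns
d = vΔt = 0.811c × 0.44954 ns = 2.4314×10^8 m/s × 4.4954×10^-10 s = 0.109 m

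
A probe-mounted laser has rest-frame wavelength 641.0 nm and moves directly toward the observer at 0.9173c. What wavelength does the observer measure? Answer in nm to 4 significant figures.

Relativistic Doppler: λ_obs = λ_src √((1−β)/(1+β))
= 641.0 × √(0.0827000/1.91730) = 641.0 × 0.207686 = 133.1 nm

λ_obs ≈ 133.1 nm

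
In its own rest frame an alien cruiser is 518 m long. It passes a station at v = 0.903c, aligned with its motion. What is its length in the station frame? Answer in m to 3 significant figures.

γ = 1/√(1 − 0.903²) = 2.3275
Length contraction: L = L₀/γ = 518/2.3275 = 223 m

L ≈ 223 m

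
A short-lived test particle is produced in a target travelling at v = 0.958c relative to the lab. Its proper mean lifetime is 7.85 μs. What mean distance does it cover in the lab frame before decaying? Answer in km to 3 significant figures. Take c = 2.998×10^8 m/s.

γ = 1/√(1 − 0.958²) = 3.4871
Dilated lifetime: Δt = γτ₀ = 3.4871 × 7.85 μs = 27.374 μs
d = vΔt = 0.958c × 27.374 μs = 2.8721×10^8 m/s × 2.7374×10^-5 s = 7.86 km

d ≈ 7.86 km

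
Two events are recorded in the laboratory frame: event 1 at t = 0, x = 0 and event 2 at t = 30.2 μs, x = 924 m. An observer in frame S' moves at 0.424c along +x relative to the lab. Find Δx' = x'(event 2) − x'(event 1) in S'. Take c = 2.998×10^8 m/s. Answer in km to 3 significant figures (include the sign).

γ = 1/√(1 − 0.424²) = 1.1042
Δx' = γ(Δx − vΔt) = 1.1042 × (924 m − 0.424×(2.998×10^8 m/s)×30.2×10^-6 s)
= 1.1042 × (-2914.9 m) = -3.22 km

Δx' ≈ -3.22 km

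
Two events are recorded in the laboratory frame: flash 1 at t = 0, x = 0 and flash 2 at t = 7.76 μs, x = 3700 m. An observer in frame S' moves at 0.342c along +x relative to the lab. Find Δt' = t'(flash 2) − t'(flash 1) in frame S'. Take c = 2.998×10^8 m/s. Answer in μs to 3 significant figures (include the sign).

Δt' ≈ 3.77 μs

γ = 1/√(1 − 0.342²) = 1.0642
Δt' = γ(Δt − vΔx/c²) = 1.0642 × (7.76 μs − 0.342×3700 m / (2.998×10^8 m/s))
= 1.0642 × (3.5392 μs) = 3.77 μs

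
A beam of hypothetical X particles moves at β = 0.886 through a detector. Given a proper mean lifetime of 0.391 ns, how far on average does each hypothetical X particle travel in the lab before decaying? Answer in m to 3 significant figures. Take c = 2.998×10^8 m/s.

d ≈ 0.224 m

γ = 1/√(1 − 0.886²) = 2.1566
Dilated lifetime: Δt = γτ₀ = 2.1566 × 0.391 ns = 0.84324 ns
d = vΔt = 0.886c × 0.84324 ns = 2.6562×10^8 m/s × 8.4324×10^-10 s = 0.224 m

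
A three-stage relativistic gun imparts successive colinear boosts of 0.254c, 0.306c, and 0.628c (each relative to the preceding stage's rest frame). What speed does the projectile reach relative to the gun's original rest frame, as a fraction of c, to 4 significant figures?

Compose boost 2: (0.306 + 0.254)/(1 + 0.306×0.254) = 0.5600/1.07772 = 0.519614
Compose boost 3: (0.628 + 0.519614)/(1 + 0.628×0.519614) = 1.14761/1.32632 = 0.8653

u ≈ 0.8653c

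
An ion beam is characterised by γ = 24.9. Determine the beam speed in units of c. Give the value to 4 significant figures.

β ≈ 0.9992

β = √(1 − 1/γ²) = √(1 − 1/24.9²) = √(0.998387) = 0.9992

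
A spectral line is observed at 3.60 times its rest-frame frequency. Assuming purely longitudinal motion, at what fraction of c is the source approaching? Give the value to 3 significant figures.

f_obs/f_src = √((1+β)/(1−β)) = 3.60  ⇒  (1+β)/(1−β) = 12.960
β = |1 − D²|/(1 + D²) = |1 − 12.960|/(1 + 12.960) = 0.857

β ≈ 0.857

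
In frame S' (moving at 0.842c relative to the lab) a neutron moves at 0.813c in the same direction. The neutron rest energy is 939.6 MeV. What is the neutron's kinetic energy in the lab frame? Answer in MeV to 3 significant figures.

u_lab = (0.813 + 0.842)/(1 + 0.813×0.842) = 0.982461
γ = 1/√(1 − 0.982461²) = 5.3628
K = (γ − 1)m₀c² = (5.3628 − 1) × 939.6 = 4.3628 × 939.6 = 4100 MeV

K ≈ 4100 MeV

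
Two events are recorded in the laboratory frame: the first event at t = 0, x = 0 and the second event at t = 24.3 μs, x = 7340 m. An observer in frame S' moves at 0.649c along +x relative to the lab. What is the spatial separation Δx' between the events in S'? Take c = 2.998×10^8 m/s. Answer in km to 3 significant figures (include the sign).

Δx' ≈ 3.43 km

γ = 1/√(1 − 0.649²) = 1.3144
Δx' = γ(Δx − vΔt) = 1.3144 × (7340 m − 0.649×(2.998×10^8 m/s)×24.3×10^-6 s)
= 1.3144 × (2611.9 m) = 3.43 km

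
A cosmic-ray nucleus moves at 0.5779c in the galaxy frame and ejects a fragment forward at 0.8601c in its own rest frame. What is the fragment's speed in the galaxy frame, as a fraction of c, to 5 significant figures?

Compose boost 2: (0.8601 + 0.5779)/(1 + 0.8601×0.5779) = 1.4380/1.497052 = 0.96055

u ≈ 0.96055c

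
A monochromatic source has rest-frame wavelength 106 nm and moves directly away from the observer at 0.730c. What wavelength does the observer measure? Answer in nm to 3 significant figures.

Relativistic Doppler: λ_obs = λ_src √((1+β)/(1−β))
= 106 × √(1.7300/0.27000) = 106 × 2.5313 = 268 nm

λ_obs ≈ 268 nm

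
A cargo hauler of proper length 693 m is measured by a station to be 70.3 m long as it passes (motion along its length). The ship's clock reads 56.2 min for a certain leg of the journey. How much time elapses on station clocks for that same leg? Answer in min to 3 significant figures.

Length contraction ⇒ γ = L₀/L = 693/70.3 = 9.8578
Time dilation: Δt = γτ₀ = 9.8578 × 56.2 min = 554 min

Δt ≈ 554 min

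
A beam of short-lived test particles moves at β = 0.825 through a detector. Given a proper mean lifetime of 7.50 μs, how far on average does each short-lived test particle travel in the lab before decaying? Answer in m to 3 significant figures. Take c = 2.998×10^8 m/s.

d ≈ 3280 m

γ = 1/√(1 − 0.825²) = 1.7695
Dilated lifetime: Δt = γτ₀ = 1.7695 × 7.50 μs = 13.271 μs
d = vΔt = 0.825c × 13.271 μs = 2.4734×10^8 m/s × 1.3271×10^-5 s = 3280 m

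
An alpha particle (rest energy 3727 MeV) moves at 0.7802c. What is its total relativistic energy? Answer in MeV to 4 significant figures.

γ = 1/√(1 − 0.7802²) = 1.59864
E = γm₀c² = 1.59864 × 3727 MeV = 5958 MeV

E ≈ 5958 MeV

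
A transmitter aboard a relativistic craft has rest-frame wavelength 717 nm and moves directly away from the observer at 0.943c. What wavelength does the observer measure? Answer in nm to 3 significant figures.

λ_obs ≈ 4190 nm

Relativistic Doppler: λ_obs = λ_src √((1+β)/(1−β))
= 717 × √(1.9430/0.057000) = 717 × 5.8385 = 4190 nm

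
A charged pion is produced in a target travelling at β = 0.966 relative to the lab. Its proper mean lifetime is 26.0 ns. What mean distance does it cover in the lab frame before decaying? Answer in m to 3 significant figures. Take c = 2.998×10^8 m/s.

d ≈ 29.1 m

γ = 1/√(1 − 0.966²) = 3.8678
Dilated lifetime: Δt = γτ₀ = 3.8678 × 26.0 ns = 100.56 ns
d = vΔt = 0.966c × 100.56 ns = 2.8961×10^8 m/s × 1.0056×10^-7 s = 29.1 m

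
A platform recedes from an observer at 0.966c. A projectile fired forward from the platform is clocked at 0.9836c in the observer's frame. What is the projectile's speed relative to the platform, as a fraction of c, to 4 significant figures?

u' ≈ 0.3531c

Inverse velocity addition: u' = (u − v)/(1 − uv/c²)
= (0.9836 − 0.966)/(1 − 0.9836×0.966) = 0.01760/0.0498424 = 0.3531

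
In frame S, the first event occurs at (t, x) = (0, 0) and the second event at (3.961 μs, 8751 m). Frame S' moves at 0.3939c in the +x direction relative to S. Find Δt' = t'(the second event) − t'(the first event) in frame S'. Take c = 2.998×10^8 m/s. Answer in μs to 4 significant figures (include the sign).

Δt' ≈ -8.200 μs

γ = 1/√(1 − 0.3939²) = 1.08796
Δt' = γ(Δt − vΔx/c²) = 1.08796 × (3.961 μs − 0.3939×8751 m / (2.998×10^8 m/s))
= 1.08796 × (-7.53673 μs) = -8.200 μs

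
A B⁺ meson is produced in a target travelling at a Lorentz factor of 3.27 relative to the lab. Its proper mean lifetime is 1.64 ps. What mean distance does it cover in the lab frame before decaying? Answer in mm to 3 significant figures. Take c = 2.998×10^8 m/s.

d ≈ 1.53 mm

β = √(1 − 1/γ²) = √(1 − 1/3.27²) = 0.95209
Dilated lifetime: Δt = γτ₀ = 3.27 × 1.64 ps = 5.3628 ps
d = vΔt = 0.95209c × 5.3628 ps = 2.8544×10^8 m/s × 5.3628×10^-12 s = 1.53 mm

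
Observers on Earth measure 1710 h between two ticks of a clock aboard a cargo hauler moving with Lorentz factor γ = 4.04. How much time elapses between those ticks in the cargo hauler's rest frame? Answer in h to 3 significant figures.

γ = 4.04 (given)
Proper time: τ₀ = Δt/γ = 1710/4.04 = 423 h

τ₀ ≈ 423 h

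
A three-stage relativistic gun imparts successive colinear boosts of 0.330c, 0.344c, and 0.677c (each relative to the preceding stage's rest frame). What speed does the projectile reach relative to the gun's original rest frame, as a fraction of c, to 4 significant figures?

Compose boost 2: (0.344 + 0.330)/(1 + 0.344×0.330) = 0.6740/1.11352 = 0.605288
Compose boost 3: (0.677 + 0.605288)/(1 + 0.677×0.605288) = 1.28229/1.40978 = 0.9096

u ≈ 0.9096c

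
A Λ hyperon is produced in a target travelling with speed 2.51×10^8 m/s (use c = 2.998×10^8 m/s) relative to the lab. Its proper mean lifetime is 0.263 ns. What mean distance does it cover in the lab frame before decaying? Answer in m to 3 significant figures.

β = v/c = 2.51×10^8 / 2.998×10^8 = 0.83722
γ = 1/√(1 − 0.83722²) = 1.8286
Dilated lifetime: Δt = γτ₀ = 1.8286 × 0.263 ns = 0.48093 ns
d = vΔt = 0.83722c × 0.48093 ns = 2.5100×10^8 m/s × 4.8093×10^-10 s = 0.121 m

d ≈ 0.121 m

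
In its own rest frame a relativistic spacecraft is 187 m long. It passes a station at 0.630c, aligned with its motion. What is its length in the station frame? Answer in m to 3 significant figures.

L ≈ 145 m

γ = 1/√(1 − 0.630²) = 1.2877
Length contraction: L = L₀/γ = 187/1.2877 = 145 m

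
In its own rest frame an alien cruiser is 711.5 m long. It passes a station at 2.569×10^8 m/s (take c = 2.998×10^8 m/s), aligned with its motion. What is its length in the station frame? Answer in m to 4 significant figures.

β = v/c = 2.569×10^8 / 2.998×10^8 = 0.856905
γ = 1/√(1 − 0.856905²) = 1.93996
Length contraction: L = L₀/γ = 711.5/1.93996 = 366.8 m

L ≈ 366.8 m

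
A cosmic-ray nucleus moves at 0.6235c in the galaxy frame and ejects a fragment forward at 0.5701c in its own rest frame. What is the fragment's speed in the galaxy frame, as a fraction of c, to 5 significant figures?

Compose boost 2: (0.5701 + 0.6235)/(1 + 0.5701×0.6235) = 1.1936/1.355457 = 0.88059

u ≈ 0.88059c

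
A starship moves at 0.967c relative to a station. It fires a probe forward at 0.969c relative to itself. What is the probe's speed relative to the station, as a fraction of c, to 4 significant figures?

u ≈ 0.9995c

Relativistic velocity addition: u = (u' + v)/(1 + u'v/c²)
= (0.969 + 0.967)/(1 + 0.969×0.967) = 1.936/1.93702 = 0.9995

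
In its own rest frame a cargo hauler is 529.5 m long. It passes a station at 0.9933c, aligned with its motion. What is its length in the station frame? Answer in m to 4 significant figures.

γ = 1/√(1 − 0.9933²) = 8.65319
Length contraction: L = L₀/γ = 529.5/8.65319 = 61.19 m

L ≈ 61.19 m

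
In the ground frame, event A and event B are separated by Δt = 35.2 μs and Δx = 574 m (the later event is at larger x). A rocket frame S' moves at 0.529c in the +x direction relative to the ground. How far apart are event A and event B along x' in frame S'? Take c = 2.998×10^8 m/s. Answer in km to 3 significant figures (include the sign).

Δx' ≈ -5.90 km

γ = 1/√(1 − 0.529²) = 1.1784
Δx' = γ(Δx − vΔt) = 1.1784 × (574 m − 0.529×(2.998×10^8 m/s)×35.2×10^-6 s)
= 1.1784 × (-5008.5 m) = -5.90 km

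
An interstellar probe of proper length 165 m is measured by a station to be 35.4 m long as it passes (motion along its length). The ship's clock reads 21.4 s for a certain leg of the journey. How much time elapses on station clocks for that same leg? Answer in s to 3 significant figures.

Length contraction ⇒ γ = L₀/L = 165/35.4 = 4.6610
Time dilation: Δt = γτ₀ = 4.6610 × 21.4 s = 99.7 s

Δt ≈ 99.7 s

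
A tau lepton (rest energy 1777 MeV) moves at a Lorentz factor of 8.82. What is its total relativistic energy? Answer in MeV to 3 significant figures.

E ≈ 15700 MeV

γ = 8.82 (given)
E = γm₀c² = 8.82 × 1777 MeV = 15700 MeV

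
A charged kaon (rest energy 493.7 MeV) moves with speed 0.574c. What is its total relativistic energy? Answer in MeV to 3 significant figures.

E ≈ 603 MeV

γ = 1/√(1 − 0.574²) = 1.2212
E = γm₀c² = 1.2212 × 493.7 MeV = 603 MeV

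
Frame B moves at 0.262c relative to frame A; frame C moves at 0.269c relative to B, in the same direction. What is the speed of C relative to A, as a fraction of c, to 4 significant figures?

Compose boost 2: (0.269 + 0.262)/(1 + 0.269×0.262) = 0.5310/1.07048 = 0.4960

u ≈ 0.4960c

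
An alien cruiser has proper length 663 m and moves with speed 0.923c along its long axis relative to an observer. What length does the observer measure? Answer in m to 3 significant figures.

γ = 1/√(1 − 0.923²) = 2.5988
Length contraction: L = L₀/γ = 663/2.5988 = 255 m

L ≈ 255 m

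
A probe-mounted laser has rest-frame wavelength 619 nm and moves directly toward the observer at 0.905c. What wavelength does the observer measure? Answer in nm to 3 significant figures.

λ_obs ≈ 138 nm

Relativistic Doppler: λ_obs = λ_src √((1−β)/(1+β))
= 619 × √(0.095000/1.9050) = 619 × 0.22331 = 138 nm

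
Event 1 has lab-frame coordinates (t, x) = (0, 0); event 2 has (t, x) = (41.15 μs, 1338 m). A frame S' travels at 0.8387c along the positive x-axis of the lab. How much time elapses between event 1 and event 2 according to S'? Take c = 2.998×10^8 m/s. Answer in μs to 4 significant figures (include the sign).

γ = 1/√(1 − 0.8387²) = 1.83623
Δt' = γ(Δt − vΔx/c²) = 1.83623 × (41.15 μs − 0.8387×1338 m / (2.998×10^8 m/s))
= 1.83623 × (37.4069 μs) = 68.69 μs

Δt' ≈ 68.69 μs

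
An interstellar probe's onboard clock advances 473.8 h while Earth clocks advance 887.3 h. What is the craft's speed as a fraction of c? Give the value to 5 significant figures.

β ≈ 0.84550

γ = Δt/τ₀ = 887.3/473.8 = 1.872731
β = √(1 − 1/γ²) = √(1 − 1/1.872731²) = 0.84550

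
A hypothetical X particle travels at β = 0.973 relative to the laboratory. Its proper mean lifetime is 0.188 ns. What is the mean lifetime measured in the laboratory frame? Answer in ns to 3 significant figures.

Δt ≈ 0.815 ns

γ = 1/√(1 − 0.973²) = 4.3327
Time dilation: Δt = γτ₀ = 4.3327 × 0.188 ns = 0.815 ns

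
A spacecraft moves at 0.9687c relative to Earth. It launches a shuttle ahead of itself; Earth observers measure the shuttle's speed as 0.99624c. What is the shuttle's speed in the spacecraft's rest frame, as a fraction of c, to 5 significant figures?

u' ≈ 0.78816c

Inverse velocity addition: u' = (u − v)/(1 − uv/c²)
= (0.99624 − 0.9687)/(1 − 0.99624×0.9687) = 0.027540/0.03494231 = 0.78816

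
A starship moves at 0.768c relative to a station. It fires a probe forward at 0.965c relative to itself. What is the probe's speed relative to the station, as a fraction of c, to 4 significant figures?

u ≈ 0.9953c

Relativistic velocity addition: u = (u' + v)/(1 + u'v/c²)
= (0.965 + 0.768)/(1 + 0.965×0.768) = 1.733/1.74112 = 0.9953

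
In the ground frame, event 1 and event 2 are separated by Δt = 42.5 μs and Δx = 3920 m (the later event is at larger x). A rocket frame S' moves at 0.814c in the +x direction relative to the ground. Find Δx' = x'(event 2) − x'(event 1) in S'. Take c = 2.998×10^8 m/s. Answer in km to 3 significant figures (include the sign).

γ = 1/√(1 − 0.814²) = 1.7216
Δx' = γ(Δx − vΔt) = 1.7216 × (3920 m − 0.814×(2.998×10^8 m/s)×42.5×10^-6 s)
= 1.7216 × (-6451.6 m) = -11.1 km

Δx' ≈ -11.1 km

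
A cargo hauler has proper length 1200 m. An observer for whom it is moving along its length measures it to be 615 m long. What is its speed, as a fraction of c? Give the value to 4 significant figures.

γ = L₀/L = 1200/615 = 1.95122
β = √(1 − 1/γ²) = 0.8587

β ≈ 0.8587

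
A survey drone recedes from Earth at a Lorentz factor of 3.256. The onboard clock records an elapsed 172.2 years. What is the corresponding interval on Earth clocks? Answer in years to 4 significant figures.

Δt ≈ 560.7 years

γ = 3.256 (given)
Time dilation: Δt = γτ₀ = 3.256 × 172.2 years = 560.7 years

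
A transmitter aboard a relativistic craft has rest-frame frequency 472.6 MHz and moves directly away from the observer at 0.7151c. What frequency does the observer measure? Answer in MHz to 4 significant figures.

f_obs ≈ 192.6 MHz

Relativistic Doppler: f_obs = f_src √((1−β)/(1+β))
= 472.6 × √(0.284900/1.71510) = 472.6 × 0.407569 = 192.6 MHz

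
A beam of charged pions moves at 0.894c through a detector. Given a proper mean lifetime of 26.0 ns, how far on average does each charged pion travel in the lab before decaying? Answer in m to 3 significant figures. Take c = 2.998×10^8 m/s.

γ = 1/√(1 − 0.894²) = 2.2318
Dilated lifetime: Δt = γτ₀ = 2.2318 × 26.0 ns = 58.027 ns
d = vΔt = 0.894c × 58.027 ns = 2.6802×10^8 m/s × 5.8027×10^-8 s = 15.6 m

d ≈ 15.6 m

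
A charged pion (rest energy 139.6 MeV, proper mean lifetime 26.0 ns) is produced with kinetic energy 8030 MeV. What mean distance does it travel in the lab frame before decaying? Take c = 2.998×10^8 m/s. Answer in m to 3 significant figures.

d ≈ 456 m

γ = 1 + K/(m₀c²) = 1 + 8030/139.6 = 58.521
β = √(1 − 1/γ²) = 0.99985
Dilated lifetime: γτ₀ = 58.521 × 26.0 ns = 1521.6 ns
d = βc·γτ₀ = 0.99985 × (2.998×10^8 m/s) × 1.5216×10^-6 s = 456 m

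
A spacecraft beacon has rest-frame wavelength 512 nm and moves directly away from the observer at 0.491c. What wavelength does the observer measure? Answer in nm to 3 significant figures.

Relativistic Doppler: λ_obs = λ_src √((1+β)/(1−β))
= 512 × √(1.4910/0.50900) = 512 × 1.7115 = 876 nm

λ_obs ≈ 876 nm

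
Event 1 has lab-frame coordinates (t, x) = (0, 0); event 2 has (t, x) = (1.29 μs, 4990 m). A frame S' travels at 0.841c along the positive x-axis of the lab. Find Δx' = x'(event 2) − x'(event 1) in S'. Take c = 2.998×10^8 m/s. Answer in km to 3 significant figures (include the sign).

Δx' ≈ 8.62 km

γ = 1/√(1 − 0.841²) = 1.8483
Δx' = γ(Δx − vΔt) = 1.8483 × (4990 m − 0.841×(2.998×10^8 m/s)×1.29×10^-6 s)
= 1.8483 × (4664.7 m) = 8.62 km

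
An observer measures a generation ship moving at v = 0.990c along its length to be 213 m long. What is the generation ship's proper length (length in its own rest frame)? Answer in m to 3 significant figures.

γ = 1/√(1 − 0.990²) = 7.0888
L₀ = γL = 7.0888 × 213 = 1510 m

L₀ ≈ 1510 m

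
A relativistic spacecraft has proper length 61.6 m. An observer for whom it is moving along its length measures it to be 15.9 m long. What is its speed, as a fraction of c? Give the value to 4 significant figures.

γ = L₀/L = 61.6/15.9 = 3.87421
β = √(1 − 1/γ²) = 0.9661

β ≈ 0.9661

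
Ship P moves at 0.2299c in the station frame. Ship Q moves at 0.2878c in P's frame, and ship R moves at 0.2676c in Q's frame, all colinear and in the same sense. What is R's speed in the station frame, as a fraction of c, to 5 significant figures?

Compose boost 2: (0.2878 + 0.2299)/(1 + 0.2878×0.2299) = 0.51770/1.066165 = 0.4855720
Compose boost 3: (0.2676 + 0.4855720)/(1 + 0.2676×0.4855720) = 0.7531720/1.129939 = 0.66656

u ≈ 0.66656c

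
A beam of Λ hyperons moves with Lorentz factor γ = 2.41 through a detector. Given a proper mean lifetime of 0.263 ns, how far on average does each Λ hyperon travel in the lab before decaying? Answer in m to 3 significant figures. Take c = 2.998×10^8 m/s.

d ≈ 0.173 m

β = √(1 − 1/γ²) = √(1 − 1/2.41²) = 0.90985
Dilated lifetime: Δt = γτ₀ = 2.41 × 0.263 ns = 0.63383 ns
d = vΔt = 0.90985c × 0.63383 ns = 2.7277×10^8 m/s × 6.3383×10^-10 s = 0.173 m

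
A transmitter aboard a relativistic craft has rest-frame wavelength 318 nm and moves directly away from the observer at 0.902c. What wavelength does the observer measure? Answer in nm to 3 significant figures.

λ_obs ≈ 1400 nm

Relativistic Doppler: λ_obs = λ_src √((1+β)/(1−β))
= 318 × √(1.9020/0.098000) = 318 × 4.4055 = 1400 nm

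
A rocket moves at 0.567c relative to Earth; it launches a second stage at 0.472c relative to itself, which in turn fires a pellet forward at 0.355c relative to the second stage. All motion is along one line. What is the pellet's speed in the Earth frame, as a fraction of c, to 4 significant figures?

Compose boost 2: (0.472 + 0.567)/(1 + 0.472×0.567) = 1.039/1.26762 = 0.819644
Compose boost 3: (0.355 + 0.819644)/(1 + 0.355×0.819644) = 1.17464/1.29097 = 0.9099

u ≈ 0.9099c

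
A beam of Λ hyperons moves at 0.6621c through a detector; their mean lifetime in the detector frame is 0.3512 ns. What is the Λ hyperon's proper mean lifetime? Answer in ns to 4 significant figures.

γ = 1/√(1 − 0.6621²) = 1.33437
Proper time: τ₀ = Δt/γ = 0.3512/1.33437 = 0.2632 ns

τ₀ ≈ 0.2632 ns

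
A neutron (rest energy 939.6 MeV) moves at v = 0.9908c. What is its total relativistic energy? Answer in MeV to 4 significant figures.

E ≈ 6943 MeV

γ = 1/√(1 − 0.9908²) = 7.38911
E = γm₀c² = 7.38911 × 939.6 MeV = 6943 MeV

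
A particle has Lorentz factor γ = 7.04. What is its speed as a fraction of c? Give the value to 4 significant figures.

β ≈ 0.9899

β = √(1 − 1/γ²) = √(1 − 1/7.04²) = √(0.979823) = 0.9899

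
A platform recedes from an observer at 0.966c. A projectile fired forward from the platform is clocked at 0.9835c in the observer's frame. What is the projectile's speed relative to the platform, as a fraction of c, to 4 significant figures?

Inverse velocity addition: u' = (u − v)/(1 − uv/c²)
= (0.9835 − 0.966)/(1 − 0.9835×0.966) = 0.01750/0.0499390 = 0.3504

u' ≈ 0.3504c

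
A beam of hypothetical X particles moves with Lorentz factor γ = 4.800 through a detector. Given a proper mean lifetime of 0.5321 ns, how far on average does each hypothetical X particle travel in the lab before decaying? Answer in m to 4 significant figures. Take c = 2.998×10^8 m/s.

β = √(1 − 1/γ²) = √(1 − 1/4.800²) = 0.978058
Dilated lifetime: Δt = γτ₀ = 4.800 × 0.5321 ns = 2.55408 ns
d = vΔt = 0.978058c × 2.55408 ns = 2.93222×10^8 m/s × 2.55408×10^-9 s = 0.7489 m

d ≈ 0.7489 m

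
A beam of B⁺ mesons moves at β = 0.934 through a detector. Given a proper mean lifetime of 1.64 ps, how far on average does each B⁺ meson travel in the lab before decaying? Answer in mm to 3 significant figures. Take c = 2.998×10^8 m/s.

d ≈ 1.29 mm

γ = 1/√(1 − 0.934²) = 2.7990
Dilated lifetime: Δt = γτ₀ = 2.7990 × 1.64 ps = 4.5903 ps
d = vΔt = 0.934c × 4.5903 ps = 2.8001×10^8 m/s × 4.5903×10^-12 s = 1.29 mm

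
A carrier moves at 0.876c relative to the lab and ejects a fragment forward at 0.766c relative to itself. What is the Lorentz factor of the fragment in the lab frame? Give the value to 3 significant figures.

u_lab = (0.766 + 0.876)/(1 + 0.766×0.876) = 1.642/1.67102 = 0.982636
γ = 1/√(1 − 0.982636²) = 5.39

γ ≈ 5.39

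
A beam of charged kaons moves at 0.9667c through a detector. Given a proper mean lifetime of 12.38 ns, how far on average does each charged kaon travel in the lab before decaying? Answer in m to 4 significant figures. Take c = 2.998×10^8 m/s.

d ≈ 14.02 m

γ = 1/√(1 − 0.9667²) = 3.90759
Dilated lifetime: Δt = γτ₀ = 3.90759 × 12.38 ns = 48.3759 ns
d = vΔt = 0.9667c × 48.3759 ns = 2.89817×10^8 m/s × 4.83759×10^-8 s = 14.02 m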